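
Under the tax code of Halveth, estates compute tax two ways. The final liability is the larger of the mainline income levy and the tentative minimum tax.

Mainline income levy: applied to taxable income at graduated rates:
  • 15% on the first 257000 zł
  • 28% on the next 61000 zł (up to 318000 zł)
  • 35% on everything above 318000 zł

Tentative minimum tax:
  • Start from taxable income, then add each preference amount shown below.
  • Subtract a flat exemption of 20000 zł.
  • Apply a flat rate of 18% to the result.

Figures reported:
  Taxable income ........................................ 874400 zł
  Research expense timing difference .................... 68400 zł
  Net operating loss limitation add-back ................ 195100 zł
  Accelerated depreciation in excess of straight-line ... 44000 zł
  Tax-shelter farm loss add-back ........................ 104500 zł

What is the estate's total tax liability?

Mainline income levy:
  257000 zł × 15% = 38550 zł
  61000 zł × 28% = 17080 zł
  556400 zł × 35% = 194740 zł
  → 250370 zł

Tentative minimum tax:
  Adjusted income: 874400 zł + 68400 zł + 195100 zł + 44000 zł + 104500 zł = 1286400 zł
  Less exemption 20000 zł → base 1266400 zł
  1266400 zł × 18% = 227952 zł

250370 zł > 227952 zł, so the mainline income levy governs.

250370 zł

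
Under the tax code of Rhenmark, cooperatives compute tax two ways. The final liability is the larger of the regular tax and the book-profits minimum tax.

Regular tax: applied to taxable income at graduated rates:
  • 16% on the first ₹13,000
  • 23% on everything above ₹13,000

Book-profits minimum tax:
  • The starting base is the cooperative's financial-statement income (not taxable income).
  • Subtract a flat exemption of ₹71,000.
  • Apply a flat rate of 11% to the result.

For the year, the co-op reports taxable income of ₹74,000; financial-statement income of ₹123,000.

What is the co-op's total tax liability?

Regular tax:
  ₹13,000 × 16% = ₹2,080
  ₹61,000 × 23% = ₹14,030
  → ₹16,110

Book-profits minimum tax:
  Base (financial-statement income): ₹123,000
  Less exemption ₹71,000 → base ₹52,000
  ₹52,000 × 11% = ₹5,720

₹16,110 > ₹5,720, so the regular tax governs.

₹16,110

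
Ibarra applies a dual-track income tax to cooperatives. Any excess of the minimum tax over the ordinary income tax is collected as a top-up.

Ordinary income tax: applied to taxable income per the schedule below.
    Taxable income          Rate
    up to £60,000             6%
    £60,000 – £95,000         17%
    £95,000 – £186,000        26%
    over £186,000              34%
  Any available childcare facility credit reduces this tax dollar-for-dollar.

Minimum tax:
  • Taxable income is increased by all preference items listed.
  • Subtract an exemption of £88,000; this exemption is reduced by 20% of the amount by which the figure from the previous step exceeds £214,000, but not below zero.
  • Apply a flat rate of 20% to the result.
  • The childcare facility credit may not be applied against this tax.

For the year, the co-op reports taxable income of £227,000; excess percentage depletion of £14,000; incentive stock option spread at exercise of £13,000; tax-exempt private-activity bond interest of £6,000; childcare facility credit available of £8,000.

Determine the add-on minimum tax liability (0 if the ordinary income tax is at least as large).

Minimum tax:
  Adjusted income: £227,000 + £14,000 + £13,000 + £6,000 = £260,000
  Exemption: £88,000 − 20% × (£260,000 − £214,000) = £88,000 − £9,200 = £78,800
  Base: £260,000 − £78,800 = £181,200
  £181,200 × 20% = £36,240

Ordinary income tax:
  £60,000 × 6% = £3,600
  £35,000 × 17% = £5,950
  £91,000 × 26% = £23,660
  £41,000 × 34% = £13,940
  → £47,150
  Less childcare facility credit £8,000 → £39,150

£36,240 ≤ £39,150, so no add-on is due.

£0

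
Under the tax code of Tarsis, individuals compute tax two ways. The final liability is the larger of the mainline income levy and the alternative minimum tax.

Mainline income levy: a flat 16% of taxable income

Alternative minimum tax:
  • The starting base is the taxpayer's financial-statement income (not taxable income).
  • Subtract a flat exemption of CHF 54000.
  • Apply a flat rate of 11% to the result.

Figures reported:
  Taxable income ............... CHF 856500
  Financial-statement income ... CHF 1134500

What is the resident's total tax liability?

Alternative minimum tax:
  Base (financial-statement income): CHF 1134500
  Less exemption CHF 54000 → base CHF 1080500
  CHF 1080500 × 11% = CHF 118855

Mainline income levy:
  CHF 856500 × 16% = CHF 137040

CHF 137040 > CHF 118855, so the mainline income levy governs.

CHF 137040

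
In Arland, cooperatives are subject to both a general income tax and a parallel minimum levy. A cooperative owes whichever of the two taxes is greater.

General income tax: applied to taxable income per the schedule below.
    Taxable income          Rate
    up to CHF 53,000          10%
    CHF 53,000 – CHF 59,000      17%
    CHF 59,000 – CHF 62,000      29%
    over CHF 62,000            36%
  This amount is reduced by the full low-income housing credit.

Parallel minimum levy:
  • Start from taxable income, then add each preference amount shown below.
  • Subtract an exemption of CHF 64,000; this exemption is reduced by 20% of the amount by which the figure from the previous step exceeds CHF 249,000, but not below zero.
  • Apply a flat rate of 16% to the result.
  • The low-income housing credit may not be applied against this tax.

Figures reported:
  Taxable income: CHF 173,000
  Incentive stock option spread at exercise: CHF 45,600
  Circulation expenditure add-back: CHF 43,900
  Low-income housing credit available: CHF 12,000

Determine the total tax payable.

CHF 35,150

Parallel minimum levy:
  Adjusted income: CHF 173,000 + CHF 45,600 + CHF 43,900 = CHF 262,500
  Exemption: CHF 64,000 − 20% × (CHF 262,500 − CHF 249,000) = CHF 64,000 − CHF 2,700 = CHF 61,300
  Base: CHF 262,500 − CHF 61,300 = CHF 201,200
  CHF 201,200 × 16% = CHF 32,192

General income tax:
  CHF 53,000 × 10% = CHF 5,300
  CHF 6,000 × 17% = CHF 1,020
  CHF 3,000 × 29% = CHF 870
  CHF 111,000 × 36% = CHF 39,960
  → CHF 47,150
  Less low-income housing credit CHF 12,000 → CHF 35,150

CHF 35,150 > CHF 32,192, so the general income tax governs.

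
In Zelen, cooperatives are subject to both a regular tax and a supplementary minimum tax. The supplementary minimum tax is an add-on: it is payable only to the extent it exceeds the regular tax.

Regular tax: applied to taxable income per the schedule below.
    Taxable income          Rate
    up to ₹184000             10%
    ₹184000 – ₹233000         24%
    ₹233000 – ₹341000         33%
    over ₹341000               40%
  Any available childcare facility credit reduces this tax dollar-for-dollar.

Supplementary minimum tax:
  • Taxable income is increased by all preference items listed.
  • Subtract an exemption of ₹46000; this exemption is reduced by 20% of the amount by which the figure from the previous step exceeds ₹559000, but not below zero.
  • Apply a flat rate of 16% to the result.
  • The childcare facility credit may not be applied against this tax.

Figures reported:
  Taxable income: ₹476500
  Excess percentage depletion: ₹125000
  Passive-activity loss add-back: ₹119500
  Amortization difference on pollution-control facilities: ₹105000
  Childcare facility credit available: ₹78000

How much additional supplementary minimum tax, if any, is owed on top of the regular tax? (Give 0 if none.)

₹90160

Regular tax:
  ₹184000 × 10% = ₹18400
  ₹49000 × 24% = ₹11760
  ₹108000 × 33% = ₹35640
  ₹135500 × 40% = ₹54200
  → ₹120000
  Less childcare facility credit ₹78000 → ₹42000

Supplementary minimum tax:
  Adjusted income: ₹476500 + ₹125000 + ₹119500 + ₹105000 = ₹826000
  Exemption: 20% × (₹826000 − ₹559000) = ₹53400 ≥ ₹46000, so the exemption is fully phased out
  Base: ₹826000 − ₹0 = ₹826000
  ₹826000 × 16% = ₹132160

Excess of supplementary minimum tax over regular tax: ₹132160 − ₹42000 = ₹90160.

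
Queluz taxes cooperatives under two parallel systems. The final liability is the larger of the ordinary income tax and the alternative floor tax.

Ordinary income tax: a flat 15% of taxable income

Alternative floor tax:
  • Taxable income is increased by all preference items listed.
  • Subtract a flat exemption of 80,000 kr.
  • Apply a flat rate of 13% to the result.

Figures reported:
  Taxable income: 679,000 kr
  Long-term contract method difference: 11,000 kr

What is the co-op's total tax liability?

101,850 kr

Ordinary income tax:
  679,000 kr × 15% = 101,850 kr

Alternative floor tax:
  Adjusted income: 679,000 kr + 11,000 kr = 690,000 kr
  Less exemption 80,000 kr → base 610,000 kr
  610,000 kr × 13% = 79,300 kr

101,850 kr > 79,300 kr, so the ordinary income tax governs.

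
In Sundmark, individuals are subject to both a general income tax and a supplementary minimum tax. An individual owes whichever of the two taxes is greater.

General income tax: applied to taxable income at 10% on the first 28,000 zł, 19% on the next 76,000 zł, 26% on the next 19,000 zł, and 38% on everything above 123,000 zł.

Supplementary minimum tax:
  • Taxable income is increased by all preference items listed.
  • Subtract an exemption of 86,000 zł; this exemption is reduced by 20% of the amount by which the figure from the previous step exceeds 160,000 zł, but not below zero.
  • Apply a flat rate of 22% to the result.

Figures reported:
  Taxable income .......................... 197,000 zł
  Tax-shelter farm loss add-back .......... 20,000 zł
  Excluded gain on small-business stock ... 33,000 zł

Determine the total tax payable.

50,300 zł

General income tax:
  28,000 zł × 10% = 2,800 zł
  76,000 zł × 19% = 14,440 zł
  19,000 zł × 26% = 4,940 zł
  74,000 zł × 38% = 28,120 zł
  → 50,300 zł

Supplementary minimum tax:
  Adjusted income: 197,000 zł + 20,000 zł + 33,000 zł = 250,000 zł
  Exemption: 86,000 zł − 20% × (250,000 zł − 160,000 zł) = 86,000 zł − 18,000 zł = 68,000 zł
  Base: 250,000 zł − 68,000 zł = 182,000 zł
  182,000 zł × 22% = 40,040 zł

50,300 zł > 40,040 zł, so the general income tax governs.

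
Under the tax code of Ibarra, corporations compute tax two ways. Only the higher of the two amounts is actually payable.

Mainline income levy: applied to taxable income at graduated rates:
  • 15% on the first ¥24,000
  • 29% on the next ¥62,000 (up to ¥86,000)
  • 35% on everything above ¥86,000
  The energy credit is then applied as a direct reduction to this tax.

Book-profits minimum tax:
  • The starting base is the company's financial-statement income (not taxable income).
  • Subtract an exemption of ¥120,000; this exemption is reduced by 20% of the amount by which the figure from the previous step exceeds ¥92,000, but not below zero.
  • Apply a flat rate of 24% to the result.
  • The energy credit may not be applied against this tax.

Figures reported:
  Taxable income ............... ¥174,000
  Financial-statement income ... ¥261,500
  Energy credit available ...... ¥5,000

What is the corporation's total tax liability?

¥47,380

Mainline income levy:
  ¥24,000 × 15% = ¥3,600
  ¥62,000 × 29% = ¥17,980
  ¥88,000 × 35% = ¥30,800
  → ¥52,380
  Less energy credit ¥5,000 → ¥47,380

Book-profits minimum tax:
  Base (financial-statement income): ¥261,500
  Exemption: ¥120,000 − 20% × (¥261,500 − ¥92,000) = ¥120,000 − ¥33,900 = ¥86,100
  Base: ¥261,500 − ¥86,100 = ¥175,400
  ¥175,400 × 24% = ¥42,096

¥47,380 > ¥42,096, so the mainline income levy governs.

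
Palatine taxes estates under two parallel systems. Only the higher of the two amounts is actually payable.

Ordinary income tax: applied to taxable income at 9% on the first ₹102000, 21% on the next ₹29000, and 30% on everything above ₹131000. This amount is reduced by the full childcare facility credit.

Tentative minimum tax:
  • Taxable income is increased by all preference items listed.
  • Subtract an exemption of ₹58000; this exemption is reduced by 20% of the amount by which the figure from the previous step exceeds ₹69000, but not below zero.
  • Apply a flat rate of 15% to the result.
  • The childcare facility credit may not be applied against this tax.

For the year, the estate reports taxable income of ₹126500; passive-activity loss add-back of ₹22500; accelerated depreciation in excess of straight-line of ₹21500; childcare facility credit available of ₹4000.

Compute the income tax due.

₹19920

Tentative minimum tax:
  Adjusted income: ₹126500 + ₹22500 + ₹21500 = ₹170500
  Exemption: ₹58000 − 20% × (₹170500 − ₹69000) = ₹58000 − ₹20300 = ₹37700
  Base: ₹170500 − ₹37700 = ₹132800
  ₹132800 × 15% = ₹19920

Ordinary income tax:
  ₹102000 × 9% = ₹9180
  ₹24500 × 21% = ₹5145
  → ₹14325
  Less childcare facility credit ₹4000 → ₹10325

₹19920 > ₹10325, so the tentative minimum tax is the binding amount.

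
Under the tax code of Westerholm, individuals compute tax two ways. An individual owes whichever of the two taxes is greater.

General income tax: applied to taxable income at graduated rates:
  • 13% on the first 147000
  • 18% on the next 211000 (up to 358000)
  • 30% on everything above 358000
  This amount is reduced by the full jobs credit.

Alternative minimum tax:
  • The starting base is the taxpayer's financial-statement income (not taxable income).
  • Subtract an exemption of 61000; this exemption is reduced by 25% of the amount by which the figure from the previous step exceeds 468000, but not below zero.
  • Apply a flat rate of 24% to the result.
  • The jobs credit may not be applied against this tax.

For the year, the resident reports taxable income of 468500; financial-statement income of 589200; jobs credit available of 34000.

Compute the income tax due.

General income tax:
  147000 × 13% = 19110
  211000 × 18% = 37980
  110500 × 30% = 33150
  → 90240
  Less jobs credit 34000 → 56240

Alternative minimum tax:
  Base (financial-statement income): 589200
  Exemption: 61000 − 25% × (589200 − 468000) = 61000 − 30300 = 30700
  Base: 589200 − 30700 = 558500
  558500 × 24% = 134040

134040 > 56240, so the alternative minimum tax is the binding amount.

134040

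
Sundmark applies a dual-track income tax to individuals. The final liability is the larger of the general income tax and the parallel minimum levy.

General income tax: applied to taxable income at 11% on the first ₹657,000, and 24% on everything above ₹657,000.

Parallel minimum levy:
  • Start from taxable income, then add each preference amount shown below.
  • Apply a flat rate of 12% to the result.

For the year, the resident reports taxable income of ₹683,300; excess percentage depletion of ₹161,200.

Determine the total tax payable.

₹101,340

Parallel minimum levy:
  Adjusted income: ₹683,300 + ₹161,200 = ₹844,500
  ₹844,500 × 12% = ₹101,340

General income tax:
  ₹657,000 × 11% = ₹72,270
  ₹26,300 × 24% = ₹6,312
  → ₹78,582

₹101,340 > ₹78,582, so the parallel minimum levy is the binding amount.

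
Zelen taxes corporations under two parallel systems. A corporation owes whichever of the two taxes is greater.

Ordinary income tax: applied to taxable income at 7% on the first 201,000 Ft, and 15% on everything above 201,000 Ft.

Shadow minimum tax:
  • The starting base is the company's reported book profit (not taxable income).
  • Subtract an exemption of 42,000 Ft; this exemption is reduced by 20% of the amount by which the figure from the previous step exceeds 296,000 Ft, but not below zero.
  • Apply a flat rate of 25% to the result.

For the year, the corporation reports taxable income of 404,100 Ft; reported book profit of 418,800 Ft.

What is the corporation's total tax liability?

Ordinary income tax:
  201,000 Ft × 7% = 14,070 Ft
  203,100 Ft × 15% = 30,465 Ft
  → 44,535 Ft

Shadow minimum tax:
  Base (reported book profit): 418,800 Ft
  Exemption: 42,000 Ft − 20% × (418,800 Ft − 296,000 Ft) = 42,000 Ft − 24,560 Ft = 17,440 Ft
  Base: 418,800 Ft − 17,440 Ft = 401,360 Ft
  401,360 Ft × 25% = 100,340 Ft

100,340 Ft > 44,535 Ft, so the shadow minimum tax is the binding amount.

100,340 Ft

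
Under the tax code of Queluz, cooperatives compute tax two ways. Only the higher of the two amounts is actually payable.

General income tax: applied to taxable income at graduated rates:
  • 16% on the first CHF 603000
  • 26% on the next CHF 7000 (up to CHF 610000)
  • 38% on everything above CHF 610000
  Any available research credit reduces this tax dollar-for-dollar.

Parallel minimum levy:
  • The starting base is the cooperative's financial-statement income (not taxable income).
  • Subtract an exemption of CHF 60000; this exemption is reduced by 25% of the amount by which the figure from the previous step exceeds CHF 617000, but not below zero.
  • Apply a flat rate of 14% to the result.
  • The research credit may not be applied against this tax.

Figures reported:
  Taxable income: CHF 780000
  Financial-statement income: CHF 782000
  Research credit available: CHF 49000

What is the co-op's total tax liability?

General income tax:
  CHF 603000 × 16% = CHF 96480
  CHF 7000 × 26% = CHF 1820
  CHF 170000 × 38% = CHF 64600
  → CHF 162900
  Less research credit CHF 49000 → CHF 113900

Parallel minimum levy:
  Base (financial-statement income): CHF 782000
  Exemption: CHF 60000 − 25% × (CHF 782000 − CHF 617000) = CHF 60000 − CHF 41250 = CHF 18750
  Base: CHF 782000 − CHF 18750 = CHF 763250
  CHF 763250 × 14% = CHF 106855

CHF 113900 > CHF 106855, so the general income tax governs.

CHF 113900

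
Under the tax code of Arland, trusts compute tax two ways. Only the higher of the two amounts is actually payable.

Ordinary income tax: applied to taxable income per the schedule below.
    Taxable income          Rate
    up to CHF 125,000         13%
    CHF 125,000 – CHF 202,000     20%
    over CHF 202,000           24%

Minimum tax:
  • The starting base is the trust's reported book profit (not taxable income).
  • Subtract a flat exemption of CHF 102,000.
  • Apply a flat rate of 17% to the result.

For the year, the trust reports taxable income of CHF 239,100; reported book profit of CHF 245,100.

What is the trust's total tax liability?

CHF 40,554

Ordinary income tax:
  CHF 125,000 × 13% = CHF 16,250
  CHF 77,000 × 20% = CHF 15,400
  CHF 37,100 × 24% = CHF 8,904
  → CHF 40,554

Minimum tax:
  Base (reported book profit): CHF 245,100
  Less exemption CHF 102,000 → base CHF 143,100
  CHF 143,100 × 17% = CHF 24,327

CHF 40,554 > CHF 24,327, so the ordinary income tax governs.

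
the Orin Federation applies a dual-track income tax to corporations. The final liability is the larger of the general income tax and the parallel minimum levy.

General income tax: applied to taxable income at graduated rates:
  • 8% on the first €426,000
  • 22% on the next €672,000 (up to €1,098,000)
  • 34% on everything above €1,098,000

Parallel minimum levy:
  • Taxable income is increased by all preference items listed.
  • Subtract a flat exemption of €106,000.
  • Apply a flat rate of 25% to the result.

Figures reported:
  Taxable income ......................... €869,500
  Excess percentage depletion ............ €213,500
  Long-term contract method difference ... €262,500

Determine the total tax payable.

€309,875

General income tax:
  €426,000 × 8% = €34,080
  €443,500 × 22% = €97,570
  → €131,650

Parallel minimum levy:
  Adjusted income: €869,500 + €213,500 + €262,500 = €1,345,500
  Less exemption €106,000 → base €1,239,500
  €1,239,500 × 25% = €309,875

€309,875 > €131,650, so the parallel minimum levy is the binding amount.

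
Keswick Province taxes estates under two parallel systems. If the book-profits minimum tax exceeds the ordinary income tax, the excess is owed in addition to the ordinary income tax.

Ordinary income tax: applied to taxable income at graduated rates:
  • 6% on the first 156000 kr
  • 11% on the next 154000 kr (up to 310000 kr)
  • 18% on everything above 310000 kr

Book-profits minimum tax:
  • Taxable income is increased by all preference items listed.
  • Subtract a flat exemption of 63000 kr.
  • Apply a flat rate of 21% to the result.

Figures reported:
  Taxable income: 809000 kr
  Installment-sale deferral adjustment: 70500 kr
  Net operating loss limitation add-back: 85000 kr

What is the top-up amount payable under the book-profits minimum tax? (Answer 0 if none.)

73195 kr

Ordinary income tax:
  156000 kr × 6% = 9360 kr
  154000 kr × 11% = 16940 kr
  499000 kr × 18% = 89820 kr
  → 116120 kr

Book-profits minimum tax:
  Adjusted income: 809000 kr + 70500 kr + 85000 kr = 964500 kr
  Less exemption 63000 kr → base 901500 kr
  901500 kr × 21% = 189315 kr

Excess of book-profits minimum tax over ordinary income tax: 189315 kr − 116120 kr = 73195 kr.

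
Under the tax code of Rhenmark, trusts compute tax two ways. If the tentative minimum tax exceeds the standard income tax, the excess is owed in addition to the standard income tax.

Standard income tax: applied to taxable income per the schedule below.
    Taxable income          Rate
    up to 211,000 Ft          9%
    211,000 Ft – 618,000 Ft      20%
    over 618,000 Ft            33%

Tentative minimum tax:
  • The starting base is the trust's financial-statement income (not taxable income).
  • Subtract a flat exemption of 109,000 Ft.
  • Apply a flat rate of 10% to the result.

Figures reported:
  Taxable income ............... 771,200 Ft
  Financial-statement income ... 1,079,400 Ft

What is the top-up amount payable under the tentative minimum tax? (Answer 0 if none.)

0 Ft

Tentative minimum tax:
  Base (financial-statement income): 1,079,400 Ft
  Less exemption 109,000 Ft → base 970,400 Ft
  970,400 Ft × 10% = 97,040 Ft

Standard income tax:
  211,000 Ft × 9% = 18,990 Ft
  407,000 Ft × 20% = 81,400 Ft
  153,200 Ft × 33% = 50,556 Ft
  → 150,946 Ft

97,040 Ft ≤ 150,946 Ft, so no add-on is due.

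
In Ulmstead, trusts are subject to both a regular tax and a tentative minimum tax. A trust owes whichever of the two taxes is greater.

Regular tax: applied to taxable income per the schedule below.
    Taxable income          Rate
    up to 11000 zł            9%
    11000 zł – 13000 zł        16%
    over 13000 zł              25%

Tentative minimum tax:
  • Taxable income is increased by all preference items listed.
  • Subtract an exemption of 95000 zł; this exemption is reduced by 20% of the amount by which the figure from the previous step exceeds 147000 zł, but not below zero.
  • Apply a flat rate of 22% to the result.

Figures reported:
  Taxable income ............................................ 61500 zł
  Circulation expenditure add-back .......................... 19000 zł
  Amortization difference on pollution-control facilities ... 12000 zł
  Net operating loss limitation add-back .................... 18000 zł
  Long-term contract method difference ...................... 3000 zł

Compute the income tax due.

Tentative minimum tax:
  Adjusted income: 61500 zł + 19000 zł + 12000 zł + 18000 zł + 3000 zł = 113500 zł
  Exemption: 113500 zł ≤ 147000 zł, so full 95000 zł applies
  Base: 113500 zł − 95000 zł = 18500 zł
  18500 zł × 22% = 4070 zł

Regular tax:
  11000 zł × 9% = 990 zł
  2000 zł × 16% = 320 zł
  48500 zł × 25% = 12125 zł
  → 13435 zł

13435 zł > 4070 zł, so the regular tax governs.

13435 zł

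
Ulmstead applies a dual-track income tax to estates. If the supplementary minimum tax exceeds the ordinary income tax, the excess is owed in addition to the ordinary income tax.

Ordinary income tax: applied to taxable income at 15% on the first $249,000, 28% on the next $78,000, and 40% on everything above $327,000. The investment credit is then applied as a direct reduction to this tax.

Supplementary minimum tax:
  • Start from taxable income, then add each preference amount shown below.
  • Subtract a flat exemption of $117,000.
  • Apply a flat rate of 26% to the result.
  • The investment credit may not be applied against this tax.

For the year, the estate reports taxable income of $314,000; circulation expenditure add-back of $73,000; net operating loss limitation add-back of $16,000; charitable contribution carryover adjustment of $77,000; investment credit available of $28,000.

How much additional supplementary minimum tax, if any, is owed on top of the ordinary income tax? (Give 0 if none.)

$66,830

Supplementary minimum tax:
  Adjusted income: $314,000 + $73,000 + $16,000 + $77,000 = $480,000
  Less exemption $117,000 → base $363,000
  $363,000 × 26% = $94,380

Ordinary income tax:
  $249,000 × 15% = $37,350
  $65,000 × 28% = $18,200
  → $55,550
  Less investment credit $28,000 → $27,550

Excess of supplementary minimum tax over ordinary income tax: $94,380 − $27,550 = $66,830.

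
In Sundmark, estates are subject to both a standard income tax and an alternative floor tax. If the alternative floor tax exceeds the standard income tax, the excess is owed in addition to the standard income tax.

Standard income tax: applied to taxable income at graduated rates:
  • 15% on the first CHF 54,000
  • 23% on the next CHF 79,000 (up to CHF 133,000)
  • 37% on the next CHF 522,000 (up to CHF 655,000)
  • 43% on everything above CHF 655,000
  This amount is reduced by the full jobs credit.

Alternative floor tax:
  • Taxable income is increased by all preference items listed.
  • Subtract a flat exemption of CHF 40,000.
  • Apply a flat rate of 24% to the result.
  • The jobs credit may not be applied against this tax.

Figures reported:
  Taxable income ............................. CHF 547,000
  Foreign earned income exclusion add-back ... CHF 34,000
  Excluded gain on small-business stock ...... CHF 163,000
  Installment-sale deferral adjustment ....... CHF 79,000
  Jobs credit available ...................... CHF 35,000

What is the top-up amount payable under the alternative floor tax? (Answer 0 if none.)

Standard income tax:
  CHF 54,000 × 15% = CHF 8,100
  CHF 79,000 × 23% = CHF 18,170
  CHF 414,000 × 37% = CHF 153,180
  → CHF 179,450
  Less jobs credit CHF 35,000 → CHF 144,450

Alternative floor tax:
  Adjusted income: CHF 547,000 + CHF 34,000 + CHF 163,000 + CHF 79,000 = CHF 823,000
  Less exemption CHF 40,000 → base CHF 783,000
  CHF 783,000 × 24% = CHF 187,920

Excess of alternative floor tax over standard income tax: CHF 187,920 − CHF 144,450 = CHF 43,470.

CHF 43,470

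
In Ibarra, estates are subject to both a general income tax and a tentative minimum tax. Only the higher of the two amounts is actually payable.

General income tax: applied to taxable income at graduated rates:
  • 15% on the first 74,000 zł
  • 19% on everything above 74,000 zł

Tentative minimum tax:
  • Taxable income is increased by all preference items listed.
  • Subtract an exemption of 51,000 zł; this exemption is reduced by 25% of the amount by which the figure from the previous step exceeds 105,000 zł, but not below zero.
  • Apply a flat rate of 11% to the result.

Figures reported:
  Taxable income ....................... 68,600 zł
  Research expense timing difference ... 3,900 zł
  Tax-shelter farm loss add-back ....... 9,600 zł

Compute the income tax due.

10,290 zł

Tentative minimum tax:
  Adjusted income: 68,600 zł + 3,900 zł + 9,600 zł = 82,100 zł
  Exemption: 82,100 zł ≤ 105,000 zł, so full 51,000 zł applies
  Base: 82,100 zł − 51,000 zł = 31,100 zł
  31,100 zł × 11% = 3,421 zł

General income tax:
  68,600 zł × 15% = 10,290 zł

10,290 zł > 3,421 zł, so the general income tax governs.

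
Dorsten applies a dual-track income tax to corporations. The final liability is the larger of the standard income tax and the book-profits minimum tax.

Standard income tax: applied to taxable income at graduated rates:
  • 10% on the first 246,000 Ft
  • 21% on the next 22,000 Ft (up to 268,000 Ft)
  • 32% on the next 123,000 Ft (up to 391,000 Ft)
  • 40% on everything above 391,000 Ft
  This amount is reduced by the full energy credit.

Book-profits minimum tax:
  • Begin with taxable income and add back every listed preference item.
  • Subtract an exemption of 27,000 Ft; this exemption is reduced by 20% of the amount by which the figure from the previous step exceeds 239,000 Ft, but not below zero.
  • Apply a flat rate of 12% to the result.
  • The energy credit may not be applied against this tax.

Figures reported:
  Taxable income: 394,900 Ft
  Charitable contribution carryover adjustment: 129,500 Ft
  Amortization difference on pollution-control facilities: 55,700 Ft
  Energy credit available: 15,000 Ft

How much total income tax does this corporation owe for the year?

69,612 Ft

Book-profits minimum tax:
  Adjusted income: 394,900 Ft + 129,500 Ft + 55,700 Ft = 580,100 Ft
  Exemption: 20% × (580,100 Ft − 239,000 Ft) = 68,220 Ft ≥ 27,000 Ft, so the exemption is fully phased out
  Base: 580,100 Ft − 0 Ft = 580,100 Ft
  580,100 Ft × 12% = 69,612 Ft

Standard income tax:
  246,000 Ft × 10% = 24,600 Ft
  22,000 Ft × 21% = 4,620 Ft
  123,000 Ft × 32% = 39,360 Ft
  3,900 Ft × 40% = 1,560 Ft
  → 70,140 Ft
  Less energy credit 15,000 Ft → 55,140 Ft

69,612 Ft > 55,140 Ft, so the book-profits minimum tax is the binding amount.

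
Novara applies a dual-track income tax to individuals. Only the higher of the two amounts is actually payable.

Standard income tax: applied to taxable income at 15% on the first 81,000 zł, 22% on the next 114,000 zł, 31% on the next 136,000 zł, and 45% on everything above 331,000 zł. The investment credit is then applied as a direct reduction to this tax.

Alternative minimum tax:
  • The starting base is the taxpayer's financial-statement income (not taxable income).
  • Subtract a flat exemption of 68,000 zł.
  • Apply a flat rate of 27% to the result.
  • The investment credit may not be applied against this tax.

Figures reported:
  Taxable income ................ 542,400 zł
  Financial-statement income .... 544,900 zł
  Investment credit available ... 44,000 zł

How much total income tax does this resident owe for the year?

130,520 zł

Standard income tax:
  81,000 zł × 15% = 12,150 zł
  114,000 zł × 22% = 25,080 zł
  136,000 zł × 31% = 42,160 zł
  211,400 zł × 45% = 95,130 zł
  → 174,520 zł
  Less investment credit 44,000 zł → 130,520 zł

Alternative minimum tax:
  Base (financial-statement income): 544,900 zł
  Less exemption 68,000 zł → base 476,900 zł
  476,900 zł × 27% = 128,763 zł

130,520 zł > 128,763 zł, so the standard income tax governs.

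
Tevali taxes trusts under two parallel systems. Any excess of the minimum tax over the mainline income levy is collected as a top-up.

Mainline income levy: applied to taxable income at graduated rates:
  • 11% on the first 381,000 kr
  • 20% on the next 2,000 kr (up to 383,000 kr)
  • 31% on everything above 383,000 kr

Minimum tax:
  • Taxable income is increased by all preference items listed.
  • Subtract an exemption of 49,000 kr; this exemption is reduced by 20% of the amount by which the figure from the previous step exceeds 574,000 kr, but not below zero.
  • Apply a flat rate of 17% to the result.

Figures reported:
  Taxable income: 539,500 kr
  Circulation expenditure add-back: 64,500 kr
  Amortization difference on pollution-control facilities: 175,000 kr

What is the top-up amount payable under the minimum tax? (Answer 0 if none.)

40,245 kr

Minimum tax:
  Adjusted income: 539,500 kr + 64,500 kr + 175,000 kr = 779,000 kr
  Exemption: 49,000 kr − 20% × (779,000 kr − 574,000 kr) = 49,000 kr − 41,000 kr = 8,000 kr
  Base: 779,000 kr − 8,000 kr = 771,000 kr
  771,000 kr × 17% = 131,070 kr

Mainline income levy:
  381,000 kr × 11% = 41,910 kr
  2,000 kr × 20% = 400 kr
  156,500 kr × 31% = 48,515 kr
  → 90,825 kr

Excess of minimum tax over mainline income levy: 131,070 kr − 90,825 kr = 40,245 kr.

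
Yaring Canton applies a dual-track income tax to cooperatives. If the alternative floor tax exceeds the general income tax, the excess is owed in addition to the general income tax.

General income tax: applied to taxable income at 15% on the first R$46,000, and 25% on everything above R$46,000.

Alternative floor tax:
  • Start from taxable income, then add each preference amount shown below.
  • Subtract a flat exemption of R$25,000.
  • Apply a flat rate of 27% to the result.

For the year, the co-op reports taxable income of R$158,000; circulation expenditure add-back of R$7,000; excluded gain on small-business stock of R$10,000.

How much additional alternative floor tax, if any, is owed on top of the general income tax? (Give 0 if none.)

R$5,600

General income tax:
  R$46,000 × 15% = R$6,900
  R$112,000 × 25% = R$28,000
  → R$34,900

Alternative floor tax:
  Adjusted income: R$158,000 + R$7,000 + R$10,000 = R$175,000
  Less exemption R$25,000 → base R$150,000
  R$150,000 × 27% = R$40,500

Excess of alternative floor tax over general income tax: R$40,500 − R$34,900 = R$5,600.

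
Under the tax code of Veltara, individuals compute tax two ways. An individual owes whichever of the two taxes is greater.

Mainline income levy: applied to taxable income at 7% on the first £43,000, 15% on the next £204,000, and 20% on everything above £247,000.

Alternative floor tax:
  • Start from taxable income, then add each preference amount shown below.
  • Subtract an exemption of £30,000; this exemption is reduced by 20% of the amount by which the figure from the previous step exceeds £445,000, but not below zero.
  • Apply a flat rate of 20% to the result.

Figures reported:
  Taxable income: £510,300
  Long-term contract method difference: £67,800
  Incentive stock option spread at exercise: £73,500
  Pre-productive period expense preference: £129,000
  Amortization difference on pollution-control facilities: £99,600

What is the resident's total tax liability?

£176,040

Mainline income levy:
  £43,000 × 7% = £3,010
  £204,000 × 15% = £30,600
  £263,300 × 20% = £52,660
  → £86,270

Alternative floor tax:
  Adjusted income: £510,300 + £67,800 + £73,500 + £129,000 + £99,600 = £880,200
  Exemption: 20% × (£880,200 − £445,000) = £87,040 ≥ £30,000, so the exemption is fully phased out
  Base: £880,200 − £0 = £880,200
  £880,200 × 20% = £176,040

£176,040 > £86,270, so the alternative floor tax is the binding amount.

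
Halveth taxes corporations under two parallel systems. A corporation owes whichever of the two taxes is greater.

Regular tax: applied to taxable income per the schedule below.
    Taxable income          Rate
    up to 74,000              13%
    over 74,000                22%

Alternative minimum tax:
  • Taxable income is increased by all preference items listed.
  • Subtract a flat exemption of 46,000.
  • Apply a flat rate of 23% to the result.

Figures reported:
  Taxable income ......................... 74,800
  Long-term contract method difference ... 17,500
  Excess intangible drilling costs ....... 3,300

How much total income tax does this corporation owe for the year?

11,408

Regular tax:
  74,000 × 13% = 9,620
  800 × 22% = 176
  → 9,796

Alternative minimum tax:
  Adjusted income: 74,800 + 17,500 + 3,300 = 95,600
  Less exemption 46,000 → base 49,600
  49,600 × 23% = 11,408

11,408 > 9,796, so the alternative minimum tax is the binding amount.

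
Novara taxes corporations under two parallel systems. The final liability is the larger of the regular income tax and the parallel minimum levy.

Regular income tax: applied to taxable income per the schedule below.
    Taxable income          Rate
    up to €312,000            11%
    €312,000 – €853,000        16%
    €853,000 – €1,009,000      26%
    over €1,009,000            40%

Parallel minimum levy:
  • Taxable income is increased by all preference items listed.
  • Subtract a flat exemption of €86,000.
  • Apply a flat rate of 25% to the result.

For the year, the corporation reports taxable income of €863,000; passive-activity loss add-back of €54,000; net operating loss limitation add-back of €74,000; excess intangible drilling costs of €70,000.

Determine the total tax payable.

Regular income tax:
  €312,000 × 11% = €34,320
  €541,000 × 16% = €86,560
  €10,000 × 26% = €2,600
  → €123,480

Parallel minimum levy:
  Adjusted income: €863,000 + €54,000 + €74,000 + €70,000 = €1,061,000
  Less exemption €86,000 → base €975,000
  €975,000 × 25% = €243,750

€243,750 > €123,480, so the parallel minimum levy is the binding amount.

€243,750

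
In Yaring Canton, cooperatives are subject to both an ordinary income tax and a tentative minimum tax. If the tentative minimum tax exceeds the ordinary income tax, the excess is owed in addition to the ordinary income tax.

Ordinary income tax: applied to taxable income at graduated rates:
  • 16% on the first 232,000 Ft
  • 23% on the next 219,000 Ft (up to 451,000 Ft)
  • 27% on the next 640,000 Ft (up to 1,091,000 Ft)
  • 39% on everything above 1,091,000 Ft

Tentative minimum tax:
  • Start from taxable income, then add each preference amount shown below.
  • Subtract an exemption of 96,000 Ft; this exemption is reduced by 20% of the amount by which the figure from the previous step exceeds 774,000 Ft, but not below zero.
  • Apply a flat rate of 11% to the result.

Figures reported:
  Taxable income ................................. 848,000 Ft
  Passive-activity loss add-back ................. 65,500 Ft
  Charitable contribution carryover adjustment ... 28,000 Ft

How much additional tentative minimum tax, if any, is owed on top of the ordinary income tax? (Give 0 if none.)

Ordinary income tax:
  232,000 Ft × 16% = 37,120 Ft
  219,000 Ft × 23% = 50,370 Ft
  397,000 Ft × 27% = 107,190 Ft
  → 194,680 Ft

Tentative minimum tax:
  Adjusted income: 848,000 Ft + 65,500 Ft + 28,000 Ft = 941,500 Ft
  Exemption: 96,000 Ft − 20% × (941,500 Ft − 774,000 Ft) = 96,000 Ft − 33,500 Ft = 62,500 Ft
  Base: 941,500 Ft − 62,500 Ft = 879,000 Ft
  879,000 Ft × 11% = 96,690 Ft

96,690 Ft ≤ 194,680 Ft, so no add-on is due.

0 Ft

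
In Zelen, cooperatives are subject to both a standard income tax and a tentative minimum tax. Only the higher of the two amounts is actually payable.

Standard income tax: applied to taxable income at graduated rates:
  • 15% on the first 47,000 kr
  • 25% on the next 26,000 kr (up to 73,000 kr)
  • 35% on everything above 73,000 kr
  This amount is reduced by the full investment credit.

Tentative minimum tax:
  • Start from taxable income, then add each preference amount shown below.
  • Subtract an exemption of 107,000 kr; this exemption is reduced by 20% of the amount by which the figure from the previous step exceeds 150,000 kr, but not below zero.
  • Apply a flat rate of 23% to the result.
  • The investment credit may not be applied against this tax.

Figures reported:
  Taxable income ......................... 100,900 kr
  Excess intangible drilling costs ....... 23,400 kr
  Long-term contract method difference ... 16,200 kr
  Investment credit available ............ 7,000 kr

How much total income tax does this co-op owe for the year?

16,315 kr

Tentative minimum tax:
  Adjusted income: 100,900 kr + 23,400 kr + 16,200 kr = 140,500 kr
  Exemption: 140,500 kr ≤ 150,000 kr, so full 107,000 kr applies
  Base: 140,500 kr − 107,000 kr = 33,500 kr
  33,500 kr × 23% = 7,705 kr

Standard income tax:
  47,000 kr × 15% = 7,050 kr
  26,000 kr × 25% = 6,500 kr
  27,900 kr × 35% = 9,765 kr
  → 23,315 kr
  Less investment credit 7,000 kr → 16,315 kr

16,315 kr > 7,705 kr, so the standard income tax governs.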